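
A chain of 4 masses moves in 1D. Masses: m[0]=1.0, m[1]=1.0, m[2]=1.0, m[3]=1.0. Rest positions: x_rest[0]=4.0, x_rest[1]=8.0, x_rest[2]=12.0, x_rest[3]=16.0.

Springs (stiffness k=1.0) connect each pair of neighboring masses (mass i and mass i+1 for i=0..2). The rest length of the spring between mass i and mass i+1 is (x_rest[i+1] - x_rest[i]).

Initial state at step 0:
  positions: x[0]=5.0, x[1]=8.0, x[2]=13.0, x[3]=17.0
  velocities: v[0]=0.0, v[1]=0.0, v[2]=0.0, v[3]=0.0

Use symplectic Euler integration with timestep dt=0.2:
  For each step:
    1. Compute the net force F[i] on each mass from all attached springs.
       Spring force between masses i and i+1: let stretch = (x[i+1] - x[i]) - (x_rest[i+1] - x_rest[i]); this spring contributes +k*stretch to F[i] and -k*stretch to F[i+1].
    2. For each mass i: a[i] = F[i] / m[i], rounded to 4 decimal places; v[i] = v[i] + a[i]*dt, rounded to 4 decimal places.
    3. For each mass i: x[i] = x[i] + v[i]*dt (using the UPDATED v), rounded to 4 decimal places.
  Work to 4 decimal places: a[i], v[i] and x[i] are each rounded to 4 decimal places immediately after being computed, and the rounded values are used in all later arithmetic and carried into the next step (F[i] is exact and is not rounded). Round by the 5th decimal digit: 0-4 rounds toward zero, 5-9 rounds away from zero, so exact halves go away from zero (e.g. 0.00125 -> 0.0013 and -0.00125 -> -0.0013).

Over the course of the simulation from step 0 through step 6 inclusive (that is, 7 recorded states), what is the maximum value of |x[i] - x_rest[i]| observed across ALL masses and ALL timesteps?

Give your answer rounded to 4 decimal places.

Answer: 1.1032

Derivation:
Step 0: x=[5.0000 8.0000 13.0000 17.0000] v=[0.0000 0.0000 0.0000 0.0000]
Step 1: x=[4.9600 8.0800 12.9600 17.0000] v=[-0.2000 0.4000 -0.2000 0.0000]
Step 2: x=[4.8848 8.2304 12.8864 16.9984] v=[-0.3760 0.7520 -0.3680 -0.0080]
Step 3: x=[4.7834 8.4332 12.7910 16.9923] v=[-0.5069 1.0141 -0.4768 -0.0304]
Step 4: x=[4.6680 8.6643 12.6894 16.9782] v=[-0.5769 1.1557 -0.5081 -0.0707]
Step 5: x=[4.5525 8.8966 12.5983 16.9525] v=[-0.5776 1.1615 -0.4554 -0.1285]
Step 6: x=[4.4507 9.1032 12.5333 16.9126] v=[-0.5088 1.0330 -0.3249 -0.1993]
Max displacement = 1.1032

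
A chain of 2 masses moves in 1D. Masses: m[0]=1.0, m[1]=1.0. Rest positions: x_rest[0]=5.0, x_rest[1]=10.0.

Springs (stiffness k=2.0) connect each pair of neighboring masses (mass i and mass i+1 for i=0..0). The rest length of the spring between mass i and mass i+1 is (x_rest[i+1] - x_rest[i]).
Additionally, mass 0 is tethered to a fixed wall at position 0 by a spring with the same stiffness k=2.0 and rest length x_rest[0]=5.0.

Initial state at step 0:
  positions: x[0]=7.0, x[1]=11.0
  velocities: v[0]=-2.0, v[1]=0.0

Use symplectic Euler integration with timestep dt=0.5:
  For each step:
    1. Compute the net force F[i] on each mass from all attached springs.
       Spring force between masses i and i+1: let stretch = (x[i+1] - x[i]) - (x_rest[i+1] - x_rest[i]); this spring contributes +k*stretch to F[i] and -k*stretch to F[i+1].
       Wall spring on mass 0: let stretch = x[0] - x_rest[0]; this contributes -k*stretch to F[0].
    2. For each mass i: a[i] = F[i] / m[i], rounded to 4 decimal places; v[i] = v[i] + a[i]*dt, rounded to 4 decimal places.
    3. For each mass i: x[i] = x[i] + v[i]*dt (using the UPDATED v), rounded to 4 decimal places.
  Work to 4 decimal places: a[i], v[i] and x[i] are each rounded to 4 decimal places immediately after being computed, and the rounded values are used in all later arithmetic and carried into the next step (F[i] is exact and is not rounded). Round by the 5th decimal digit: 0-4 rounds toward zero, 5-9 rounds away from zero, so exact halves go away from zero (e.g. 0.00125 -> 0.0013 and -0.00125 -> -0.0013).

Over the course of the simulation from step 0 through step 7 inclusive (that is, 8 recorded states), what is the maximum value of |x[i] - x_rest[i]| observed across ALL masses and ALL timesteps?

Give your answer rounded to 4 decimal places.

Step 0: x=[7.0000 11.0000] v=[-2.0000 0.0000]
Step 1: x=[4.5000 11.5000] v=[-5.0000 1.0000]
Step 2: x=[3.2500 11.0000] v=[-2.5000 -1.0000]
Step 3: x=[4.2500 9.1250] v=[2.0000 -3.7500]
Step 4: x=[5.5625 7.3125] v=[2.6250 -3.6250]
Step 5: x=[4.9688 7.1250] v=[-1.1875 -0.3750]
Step 6: x=[2.9688 8.3594] v=[-4.0001 2.4688]
Step 7: x=[2.1797 9.3985] v=[-1.5783 2.0782]
Max displacement = 2.8750

Answer: 2.8750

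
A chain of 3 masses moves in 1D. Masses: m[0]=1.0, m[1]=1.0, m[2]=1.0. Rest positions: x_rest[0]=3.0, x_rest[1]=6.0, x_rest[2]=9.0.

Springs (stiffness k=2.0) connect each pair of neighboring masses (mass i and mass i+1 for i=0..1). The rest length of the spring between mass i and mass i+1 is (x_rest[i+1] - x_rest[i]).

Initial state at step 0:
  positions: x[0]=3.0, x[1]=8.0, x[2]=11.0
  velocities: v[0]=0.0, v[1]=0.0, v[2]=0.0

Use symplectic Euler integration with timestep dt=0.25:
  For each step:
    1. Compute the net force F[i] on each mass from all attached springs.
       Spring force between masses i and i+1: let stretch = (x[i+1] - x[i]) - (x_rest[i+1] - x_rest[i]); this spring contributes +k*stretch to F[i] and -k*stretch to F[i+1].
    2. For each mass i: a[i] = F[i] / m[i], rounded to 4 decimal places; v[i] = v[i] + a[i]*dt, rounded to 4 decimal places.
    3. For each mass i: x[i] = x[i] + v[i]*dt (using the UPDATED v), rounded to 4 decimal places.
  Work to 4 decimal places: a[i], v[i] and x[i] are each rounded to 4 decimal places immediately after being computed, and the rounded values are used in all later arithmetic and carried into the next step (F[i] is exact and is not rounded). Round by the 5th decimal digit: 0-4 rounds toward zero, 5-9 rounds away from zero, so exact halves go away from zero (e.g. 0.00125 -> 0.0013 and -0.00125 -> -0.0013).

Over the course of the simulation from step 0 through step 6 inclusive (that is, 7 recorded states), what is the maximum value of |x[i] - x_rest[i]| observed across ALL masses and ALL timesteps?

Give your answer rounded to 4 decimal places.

Step 0: x=[3.0000 8.0000 11.0000] v=[0.0000 0.0000 0.0000]
Step 1: x=[3.2500 7.7500 11.0000] v=[1.0000 -1.0000 0.0000]
Step 2: x=[3.6875 7.3438 10.9688] v=[1.7500 -1.6250 -0.1250]
Step 3: x=[4.2071 6.9336 10.8594] v=[2.0782 -1.6407 -0.4375]
Step 4: x=[4.6925 6.6733 10.6343] v=[1.9415 -1.0411 -0.9004]
Step 5: x=[5.0505 6.6606 10.2891] v=[1.4319 -0.0510 -1.3809]
Step 6: x=[5.2348 6.9002 9.8653] v=[0.7370 0.9582 -1.6952]
Max displacement = 2.2348

Answer: 2.2348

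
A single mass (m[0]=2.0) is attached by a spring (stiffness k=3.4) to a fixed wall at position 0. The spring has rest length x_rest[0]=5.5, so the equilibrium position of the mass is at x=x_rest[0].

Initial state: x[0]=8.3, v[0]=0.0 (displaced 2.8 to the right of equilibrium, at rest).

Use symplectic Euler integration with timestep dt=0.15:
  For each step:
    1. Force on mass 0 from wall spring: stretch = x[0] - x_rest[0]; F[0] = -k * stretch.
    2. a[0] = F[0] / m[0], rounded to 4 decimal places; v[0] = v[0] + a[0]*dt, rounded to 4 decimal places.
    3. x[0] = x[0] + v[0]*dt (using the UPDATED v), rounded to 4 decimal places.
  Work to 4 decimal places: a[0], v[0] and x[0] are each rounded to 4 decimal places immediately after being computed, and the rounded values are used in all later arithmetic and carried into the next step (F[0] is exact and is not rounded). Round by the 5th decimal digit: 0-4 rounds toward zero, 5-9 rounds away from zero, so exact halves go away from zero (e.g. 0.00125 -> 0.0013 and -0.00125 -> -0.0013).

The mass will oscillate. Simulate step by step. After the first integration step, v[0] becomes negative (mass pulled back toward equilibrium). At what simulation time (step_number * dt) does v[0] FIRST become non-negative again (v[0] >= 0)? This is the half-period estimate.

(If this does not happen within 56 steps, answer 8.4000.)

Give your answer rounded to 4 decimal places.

Answer: 2.5500

Derivation:
Step 0: x=[8.3000] v=[0.0000]
Step 1: x=[8.1929] v=[-0.7140]
Step 2: x=[7.9828] v=[-1.4007]
Step 3: x=[7.6777] v=[-2.0338]
Step 4: x=[7.2893] v=[-2.5891]
Step 5: x=[6.8325] v=[-3.0454]
Step 6: x=[6.3247] v=[-3.3852]
Step 7: x=[5.7854] v=[-3.5955]
Step 8: x=[5.2352] v=[-3.6683]
Step 9: x=[4.6951] v=[-3.6008]
Step 10: x=[4.1858] v=[-3.3956]
Step 11: x=[3.7267] v=[-3.0605]
Step 12: x=[3.3355] v=[-2.6083]
Step 13: x=[3.0271] v=[-2.0563]
Step 14: x=[2.8132] v=[-1.4257]
Step 15: x=[2.7021] v=[-0.7406]
Step 16: x=[2.6980] v=[-0.0271]
Step 17: x=[2.8011] v=[0.6874]
First v>=0 after going negative at step 17, time=2.5500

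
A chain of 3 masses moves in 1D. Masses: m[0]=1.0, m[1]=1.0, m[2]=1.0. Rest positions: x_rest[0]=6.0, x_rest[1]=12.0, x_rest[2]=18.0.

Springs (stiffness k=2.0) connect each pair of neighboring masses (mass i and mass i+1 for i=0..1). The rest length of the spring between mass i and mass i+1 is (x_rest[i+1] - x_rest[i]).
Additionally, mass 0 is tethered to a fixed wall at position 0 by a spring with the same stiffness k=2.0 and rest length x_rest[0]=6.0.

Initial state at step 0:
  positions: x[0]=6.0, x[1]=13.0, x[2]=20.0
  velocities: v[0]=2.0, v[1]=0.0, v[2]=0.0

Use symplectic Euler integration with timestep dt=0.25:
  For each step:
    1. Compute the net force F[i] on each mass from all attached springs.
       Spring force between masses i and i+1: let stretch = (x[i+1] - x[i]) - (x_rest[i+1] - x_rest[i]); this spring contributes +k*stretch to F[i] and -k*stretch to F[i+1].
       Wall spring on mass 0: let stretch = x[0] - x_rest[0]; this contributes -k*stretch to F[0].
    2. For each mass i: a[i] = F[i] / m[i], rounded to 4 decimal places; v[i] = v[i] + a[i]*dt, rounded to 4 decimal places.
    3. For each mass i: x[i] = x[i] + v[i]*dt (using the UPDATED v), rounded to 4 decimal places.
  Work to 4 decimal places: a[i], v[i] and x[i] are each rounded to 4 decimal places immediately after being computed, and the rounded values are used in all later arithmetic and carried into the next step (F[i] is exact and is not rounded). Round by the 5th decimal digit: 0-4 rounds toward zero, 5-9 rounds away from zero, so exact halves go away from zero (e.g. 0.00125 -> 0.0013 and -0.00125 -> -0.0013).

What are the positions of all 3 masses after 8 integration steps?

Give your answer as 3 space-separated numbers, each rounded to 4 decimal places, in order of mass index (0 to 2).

Answer: 6.4536 13.3533 18.7097

Derivation:
Step 0: x=[6.0000 13.0000 20.0000] v=[2.0000 0.0000 0.0000]
Step 1: x=[6.6250 13.0000 19.8750] v=[2.5000 0.0000 -0.5000]
Step 2: x=[7.2188 13.0625 19.6406] v=[2.3750 0.2500 -0.9375]
Step 3: x=[7.6407 13.2168 19.3340] v=[1.6875 0.6172 -1.2266]
Step 4: x=[7.8045 13.4388 19.0127] v=[0.6552 0.8878 -1.2852]
Step 5: x=[7.6970 13.6532 18.7447] v=[-0.4299 0.8576 -1.0722]
Step 6: x=[7.3719 13.7595 18.5902] v=[-1.3003 0.4253 -0.6180]
Step 7: x=[6.9238 13.6712 18.5819] v=[-1.7925 -0.3532 -0.0334]
Step 8: x=[6.4536 13.3533 18.7097] v=[-1.8807 -1.2716 0.5113]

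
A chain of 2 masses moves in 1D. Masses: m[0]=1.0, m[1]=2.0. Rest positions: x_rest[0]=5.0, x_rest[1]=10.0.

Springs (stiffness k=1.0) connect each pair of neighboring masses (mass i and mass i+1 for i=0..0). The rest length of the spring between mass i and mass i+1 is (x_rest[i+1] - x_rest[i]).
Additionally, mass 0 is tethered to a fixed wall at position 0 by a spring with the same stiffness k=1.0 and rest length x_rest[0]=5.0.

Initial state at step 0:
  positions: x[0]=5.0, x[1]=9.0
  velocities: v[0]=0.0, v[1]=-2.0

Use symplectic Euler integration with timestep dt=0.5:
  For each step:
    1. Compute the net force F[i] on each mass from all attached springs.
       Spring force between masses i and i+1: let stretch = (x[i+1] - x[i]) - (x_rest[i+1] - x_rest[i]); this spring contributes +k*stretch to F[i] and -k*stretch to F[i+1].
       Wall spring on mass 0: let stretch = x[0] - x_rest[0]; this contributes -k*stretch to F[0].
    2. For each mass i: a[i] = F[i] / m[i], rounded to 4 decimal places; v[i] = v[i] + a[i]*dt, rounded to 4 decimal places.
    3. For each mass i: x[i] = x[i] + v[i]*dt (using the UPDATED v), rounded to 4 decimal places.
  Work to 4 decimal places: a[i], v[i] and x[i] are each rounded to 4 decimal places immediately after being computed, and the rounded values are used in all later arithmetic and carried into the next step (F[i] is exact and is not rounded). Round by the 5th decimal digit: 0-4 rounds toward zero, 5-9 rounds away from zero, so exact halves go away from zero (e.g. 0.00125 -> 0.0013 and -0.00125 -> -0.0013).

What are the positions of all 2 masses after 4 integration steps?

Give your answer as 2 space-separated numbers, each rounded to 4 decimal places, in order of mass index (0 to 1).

Step 0: x=[5.0000 9.0000] v=[0.0000 -2.0000]
Step 1: x=[4.7500 8.1250] v=[-0.5000 -1.7500]
Step 2: x=[4.1563 7.4531] v=[-1.1875 -1.3438]
Step 3: x=[3.3477 6.9941] v=[-1.6173 -0.9180]
Step 4: x=[2.6137 6.7043] v=[-1.4680 -0.5796]

Answer: 2.6137 6.7043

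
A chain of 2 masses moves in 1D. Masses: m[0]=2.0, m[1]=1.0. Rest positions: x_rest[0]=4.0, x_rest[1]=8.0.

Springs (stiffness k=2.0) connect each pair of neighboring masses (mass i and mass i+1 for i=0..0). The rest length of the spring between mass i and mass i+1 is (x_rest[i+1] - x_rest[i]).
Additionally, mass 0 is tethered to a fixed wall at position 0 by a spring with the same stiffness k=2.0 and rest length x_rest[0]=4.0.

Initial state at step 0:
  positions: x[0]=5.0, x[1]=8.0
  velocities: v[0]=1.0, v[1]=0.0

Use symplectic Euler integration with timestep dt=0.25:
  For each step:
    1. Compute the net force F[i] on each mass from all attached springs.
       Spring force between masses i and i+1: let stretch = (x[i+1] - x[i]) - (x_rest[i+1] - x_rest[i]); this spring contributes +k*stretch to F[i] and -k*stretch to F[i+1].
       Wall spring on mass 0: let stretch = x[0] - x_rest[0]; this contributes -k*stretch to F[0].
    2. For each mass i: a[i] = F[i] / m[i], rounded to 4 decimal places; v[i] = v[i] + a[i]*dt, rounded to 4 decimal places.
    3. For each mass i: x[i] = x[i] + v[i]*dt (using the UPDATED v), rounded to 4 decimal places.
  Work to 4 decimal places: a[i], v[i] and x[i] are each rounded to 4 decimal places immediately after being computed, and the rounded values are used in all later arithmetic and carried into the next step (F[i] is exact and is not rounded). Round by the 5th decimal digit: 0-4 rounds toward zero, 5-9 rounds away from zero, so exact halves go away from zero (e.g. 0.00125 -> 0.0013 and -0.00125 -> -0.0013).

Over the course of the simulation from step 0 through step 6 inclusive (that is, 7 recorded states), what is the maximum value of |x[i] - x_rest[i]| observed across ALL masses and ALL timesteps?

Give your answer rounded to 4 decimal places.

Step 0: x=[5.0000 8.0000] v=[1.0000 0.0000]
Step 1: x=[5.1250 8.1250] v=[0.5000 0.5000]
Step 2: x=[5.1172 8.3750] v=[-0.0313 1.0000]
Step 3: x=[4.9932 8.7178] v=[-0.4962 1.3711]
Step 4: x=[4.7899 9.0950] v=[-0.8134 1.5088]
Step 5: x=[4.5563 9.4341] v=[-0.9346 1.3563]
Step 6: x=[4.3428 9.6635] v=[-0.8542 0.9174]
Max displacement = 1.6635

Answer: 1.6635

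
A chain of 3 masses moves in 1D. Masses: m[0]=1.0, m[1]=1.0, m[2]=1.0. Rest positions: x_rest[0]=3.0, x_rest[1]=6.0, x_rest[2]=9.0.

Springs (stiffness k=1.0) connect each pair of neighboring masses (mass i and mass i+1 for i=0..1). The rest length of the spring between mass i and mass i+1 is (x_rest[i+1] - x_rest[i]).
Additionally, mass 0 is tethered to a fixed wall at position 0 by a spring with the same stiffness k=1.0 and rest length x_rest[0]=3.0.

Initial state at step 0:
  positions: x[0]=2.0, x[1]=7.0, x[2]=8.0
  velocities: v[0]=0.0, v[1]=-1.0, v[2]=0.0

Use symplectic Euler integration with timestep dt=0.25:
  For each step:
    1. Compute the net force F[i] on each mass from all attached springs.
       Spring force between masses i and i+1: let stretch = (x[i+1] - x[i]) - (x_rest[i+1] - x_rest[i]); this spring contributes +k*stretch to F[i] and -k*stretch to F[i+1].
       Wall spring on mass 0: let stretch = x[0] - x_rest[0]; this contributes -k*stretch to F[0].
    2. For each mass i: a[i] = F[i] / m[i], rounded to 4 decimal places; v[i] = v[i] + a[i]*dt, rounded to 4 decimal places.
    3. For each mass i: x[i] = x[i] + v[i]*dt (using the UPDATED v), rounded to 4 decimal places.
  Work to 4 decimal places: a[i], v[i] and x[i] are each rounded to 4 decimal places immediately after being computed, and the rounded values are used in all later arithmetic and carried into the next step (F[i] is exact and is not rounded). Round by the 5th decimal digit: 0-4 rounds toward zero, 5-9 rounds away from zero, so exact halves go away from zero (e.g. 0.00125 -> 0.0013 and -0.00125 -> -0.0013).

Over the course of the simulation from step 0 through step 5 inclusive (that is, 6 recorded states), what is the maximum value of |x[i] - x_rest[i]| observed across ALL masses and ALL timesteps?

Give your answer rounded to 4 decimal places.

Answer: 1.9805

Derivation:
Step 0: x=[2.0000 7.0000 8.0000] v=[0.0000 -1.0000 0.0000]
Step 1: x=[2.1875 6.5000 8.1250] v=[0.7500 -2.0000 0.5000]
Step 2: x=[2.5078 5.8320 8.3360] v=[1.2813 -2.6719 0.8438]
Step 3: x=[2.8792 5.1128 8.5780] v=[1.4854 -2.8770 0.9678]
Step 4: x=[3.2102 4.4705 8.7909] v=[1.3240 -2.5691 0.8515]
Step 5: x=[3.4193 4.0195 8.9213] v=[0.8365 -1.8041 0.5214]
Max displacement = 1.9805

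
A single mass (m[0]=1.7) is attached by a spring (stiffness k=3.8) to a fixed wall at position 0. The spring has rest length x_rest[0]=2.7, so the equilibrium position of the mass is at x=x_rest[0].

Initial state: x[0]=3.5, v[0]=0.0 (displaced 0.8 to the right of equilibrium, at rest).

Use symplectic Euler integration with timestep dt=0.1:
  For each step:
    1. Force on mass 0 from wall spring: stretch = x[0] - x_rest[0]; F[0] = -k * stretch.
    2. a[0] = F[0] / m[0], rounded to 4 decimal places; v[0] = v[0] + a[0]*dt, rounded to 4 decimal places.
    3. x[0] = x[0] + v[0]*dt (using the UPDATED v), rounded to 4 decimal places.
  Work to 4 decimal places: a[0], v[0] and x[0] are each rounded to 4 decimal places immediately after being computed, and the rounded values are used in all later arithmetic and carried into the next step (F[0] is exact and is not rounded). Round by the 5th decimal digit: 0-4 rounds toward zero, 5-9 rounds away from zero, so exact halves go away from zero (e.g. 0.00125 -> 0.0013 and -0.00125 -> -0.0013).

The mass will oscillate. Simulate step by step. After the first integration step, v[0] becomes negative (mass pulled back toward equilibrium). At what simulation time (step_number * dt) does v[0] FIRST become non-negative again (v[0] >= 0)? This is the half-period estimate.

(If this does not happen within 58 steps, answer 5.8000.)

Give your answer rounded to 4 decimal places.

Step 0: x=[3.5000] v=[0.0000]
Step 1: x=[3.4821] v=[-0.1788]
Step 2: x=[3.4467] v=[-0.3536]
Step 3: x=[3.3947] v=[-0.5205]
Step 4: x=[3.3271] v=[-0.6758]
Step 5: x=[3.2455] v=[-0.8160]
Step 6: x=[3.1517] v=[-0.9379]
Step 7: x=[3.0478] v=[-1.0389]
Step 8: x=[2.9361] v=[-1.1166]
Step 9: x=[2.8192] v=[-1.1694]
Step 10: x=[2.6996] v=[-1.1960]
Step 11: x=[2.5800] v=[-1.1959]
Step 12: x=[2.4631] v=[-1.1691]
Step 13: x=[2.3515] v=[-1.1162]
Step 14: x=[2.2477] v=[-1.0383]
Step 15: x=[2.1540] v=[-0.9372]
Step 16: x=[2.0725] v=[-0.8152]
Step 17: x=[2.0050] v=[-0.6749]
Step 18: x=[1.9530] v=[-0.5196]
Step 19: x=[1.9177] v=[-0.3526]
Step 20: x=[1.8999] v=[-0.1777]
Step 21: x=[1.9000] v=[0.0012]
First v>=0 after going negative at step 21, time=2.1000

Answer: 2.1000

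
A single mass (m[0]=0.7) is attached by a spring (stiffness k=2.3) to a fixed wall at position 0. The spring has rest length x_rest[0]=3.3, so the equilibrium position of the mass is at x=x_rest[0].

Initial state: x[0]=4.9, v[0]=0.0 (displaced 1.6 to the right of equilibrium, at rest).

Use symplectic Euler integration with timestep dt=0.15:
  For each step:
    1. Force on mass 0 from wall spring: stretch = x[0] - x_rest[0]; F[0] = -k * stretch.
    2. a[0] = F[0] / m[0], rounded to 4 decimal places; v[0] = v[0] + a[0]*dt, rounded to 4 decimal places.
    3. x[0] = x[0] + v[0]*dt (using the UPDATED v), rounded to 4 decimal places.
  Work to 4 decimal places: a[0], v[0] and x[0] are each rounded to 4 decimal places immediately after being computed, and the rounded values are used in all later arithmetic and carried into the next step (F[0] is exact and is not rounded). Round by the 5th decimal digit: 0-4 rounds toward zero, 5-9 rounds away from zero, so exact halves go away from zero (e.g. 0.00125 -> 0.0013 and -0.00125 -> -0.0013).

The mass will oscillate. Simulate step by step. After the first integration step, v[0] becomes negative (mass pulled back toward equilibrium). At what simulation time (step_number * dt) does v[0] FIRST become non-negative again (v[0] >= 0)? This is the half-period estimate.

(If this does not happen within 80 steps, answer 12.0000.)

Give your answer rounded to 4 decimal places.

Step 0: x=[4.9000] v=[0.0000]
Step 1: x=[4.7817] v=[-0.7886]
Step 2: x=[4.5539] v=[-1.5189]
Step 3: x=[4.2334] v=[-2.1369]
Step 4: x=[3.8439] v=[-2.5969]
Step 5: x=[3.4142] v=[-2.8650]
Step 6: x=[2.9760] v=[-2.9213]
Step 7: x=[2.5618] v=[-2.7616]
Step 8: x=[2.2021] v=[-2.3978]
Step 9: x=[1.9236] v=[-1.8567]
Step 10: x=[1.7469] v=[-1.1783]
Step 11: x=[1.6850] v=[-0.4129]
Step 12: x=[1.7425] v=[0.3831]
First v>=0 after going negative at step 12, time=1.8000

Answer: 1.8000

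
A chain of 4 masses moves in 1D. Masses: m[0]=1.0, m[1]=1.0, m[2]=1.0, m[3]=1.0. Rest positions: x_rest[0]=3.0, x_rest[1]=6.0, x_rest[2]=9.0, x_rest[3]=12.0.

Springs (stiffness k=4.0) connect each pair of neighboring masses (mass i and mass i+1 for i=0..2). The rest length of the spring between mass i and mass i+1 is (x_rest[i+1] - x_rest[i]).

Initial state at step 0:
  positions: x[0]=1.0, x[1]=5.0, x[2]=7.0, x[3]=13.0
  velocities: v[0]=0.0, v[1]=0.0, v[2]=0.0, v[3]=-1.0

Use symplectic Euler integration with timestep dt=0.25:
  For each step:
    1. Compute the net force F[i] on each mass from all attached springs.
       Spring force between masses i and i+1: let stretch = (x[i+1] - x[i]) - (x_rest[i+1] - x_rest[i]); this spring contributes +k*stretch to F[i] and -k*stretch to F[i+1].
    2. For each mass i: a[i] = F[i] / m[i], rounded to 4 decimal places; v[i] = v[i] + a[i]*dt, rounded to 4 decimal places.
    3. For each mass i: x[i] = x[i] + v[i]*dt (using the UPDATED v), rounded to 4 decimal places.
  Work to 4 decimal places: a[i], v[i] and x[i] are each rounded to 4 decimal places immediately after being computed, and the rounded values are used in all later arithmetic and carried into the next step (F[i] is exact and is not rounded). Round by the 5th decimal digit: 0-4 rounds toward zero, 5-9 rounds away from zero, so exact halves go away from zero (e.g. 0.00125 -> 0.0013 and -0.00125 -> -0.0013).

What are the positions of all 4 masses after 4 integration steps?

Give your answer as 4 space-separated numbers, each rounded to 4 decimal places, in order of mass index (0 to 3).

Step 0: x=[1.0000 5.0000 7.0000 13.0000] v=[0.0000 0.0000 0.0000 -1.0000]
Step 1: x=[1.2500 4.5000 8.0000 12.0000] v=[1.0000 -2.0000 4.0000 -4.0000]
Step 2: x=[1.5625 4.0625 9.1250 10.7500] v=[1.2500 -1.7500 4.5000 -5.0000]
Step 3: x=[1.7500 4.2656 9.3906 9.8438] v=[0.7500 0.8125 1.0625 -3.6250]
Step 4: x=[1.8164 5.1211 8.4883 9.5743] v=[0.2656 3.4219 -3.6093 -1.0782]

Answer: 1.8164 5.1211 8.4883 9.5743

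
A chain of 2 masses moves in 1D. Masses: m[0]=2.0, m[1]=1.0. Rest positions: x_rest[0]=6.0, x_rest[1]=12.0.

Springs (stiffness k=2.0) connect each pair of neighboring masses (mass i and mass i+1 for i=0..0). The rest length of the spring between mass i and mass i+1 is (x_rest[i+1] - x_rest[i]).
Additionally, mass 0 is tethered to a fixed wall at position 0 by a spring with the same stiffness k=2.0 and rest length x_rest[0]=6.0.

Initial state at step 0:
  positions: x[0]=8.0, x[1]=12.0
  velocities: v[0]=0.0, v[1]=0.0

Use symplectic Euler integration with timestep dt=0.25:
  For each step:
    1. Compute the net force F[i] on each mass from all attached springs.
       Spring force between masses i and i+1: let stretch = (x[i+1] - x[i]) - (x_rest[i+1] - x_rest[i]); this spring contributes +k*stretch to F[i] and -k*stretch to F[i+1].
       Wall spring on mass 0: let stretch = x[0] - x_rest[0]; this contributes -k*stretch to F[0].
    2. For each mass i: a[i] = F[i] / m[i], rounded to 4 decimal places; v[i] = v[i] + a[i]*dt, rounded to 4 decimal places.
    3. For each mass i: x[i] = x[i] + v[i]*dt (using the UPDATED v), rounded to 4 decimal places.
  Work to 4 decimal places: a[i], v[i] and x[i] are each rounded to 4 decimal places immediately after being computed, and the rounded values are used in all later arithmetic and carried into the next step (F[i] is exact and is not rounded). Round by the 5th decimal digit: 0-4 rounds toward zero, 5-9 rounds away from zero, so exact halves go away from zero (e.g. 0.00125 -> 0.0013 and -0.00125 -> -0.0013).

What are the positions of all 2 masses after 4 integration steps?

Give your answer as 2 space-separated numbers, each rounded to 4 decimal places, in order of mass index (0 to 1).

Step 0: x=[8.0000 12.0000] v=[0.0000 0.0000]
Step 1: x=[7.7500 12.2500] v=[-1.0000 1.0000]
Step 2: x=[7.2969 12.6875] v=[-1.8125 1.7500]
Step 3: x=[6.7246 13.2012] v=[-2.2891 2.0547]
Step 4: x=[6.1368 13.6553] v=[-2.3511 1.8164]

Answer: 6.1368 13.6553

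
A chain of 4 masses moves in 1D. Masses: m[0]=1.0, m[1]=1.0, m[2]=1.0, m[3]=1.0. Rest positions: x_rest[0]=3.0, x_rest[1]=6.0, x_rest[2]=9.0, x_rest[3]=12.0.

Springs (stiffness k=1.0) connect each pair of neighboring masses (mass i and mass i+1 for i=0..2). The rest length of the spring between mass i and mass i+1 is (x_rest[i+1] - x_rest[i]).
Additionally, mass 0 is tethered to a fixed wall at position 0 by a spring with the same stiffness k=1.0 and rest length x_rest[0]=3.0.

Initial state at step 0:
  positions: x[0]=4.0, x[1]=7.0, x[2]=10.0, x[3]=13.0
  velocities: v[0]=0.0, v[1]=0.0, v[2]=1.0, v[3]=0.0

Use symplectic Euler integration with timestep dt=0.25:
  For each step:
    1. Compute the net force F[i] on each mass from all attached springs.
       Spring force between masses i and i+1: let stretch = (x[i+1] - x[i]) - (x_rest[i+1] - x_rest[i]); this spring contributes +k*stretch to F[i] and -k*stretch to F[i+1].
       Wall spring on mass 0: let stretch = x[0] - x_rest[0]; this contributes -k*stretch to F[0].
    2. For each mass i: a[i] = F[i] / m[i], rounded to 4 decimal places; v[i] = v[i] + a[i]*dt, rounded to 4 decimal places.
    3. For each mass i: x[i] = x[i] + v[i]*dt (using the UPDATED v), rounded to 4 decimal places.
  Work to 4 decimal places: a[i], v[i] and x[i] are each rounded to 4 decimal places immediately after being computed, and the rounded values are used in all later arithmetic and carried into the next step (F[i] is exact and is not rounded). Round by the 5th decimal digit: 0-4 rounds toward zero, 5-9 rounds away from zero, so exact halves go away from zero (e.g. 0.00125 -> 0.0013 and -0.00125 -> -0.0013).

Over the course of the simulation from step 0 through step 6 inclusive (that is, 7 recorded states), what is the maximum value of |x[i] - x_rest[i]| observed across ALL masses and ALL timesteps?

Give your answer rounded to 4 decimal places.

Step 0: x=[4.0000 7.0000 10.0000 13.0000] v=[0.0000 0.0000 1.0000 0.0000]
Step 1: x=[3.9375 7.0000 10.2500 13.0000] v=[-0.2500 0.0000 1.0000 0.0000]
Step 2: x=[3.8203 7.0117 10.4688 13.0156] v=[-0.4688 0.0469 0.8750 0.0625]
Step 3: x=[3.6638 7.0400 10.6307 13.0596] v=[-0.6260 0.1133 0.6474 0.1758]
Step 4: x=[3.4893 7.0817 10.7200 13.1393] v=[-0.6979 0.1669 0.3570 0.3186]
Step 5: x=[3.3213 7.1263 10.7331 13.2553] v=[-0.6721 0.1784 0.0523 0.4638]
Step 6: x=[3.1835 7.1585 10.6784 13.4011] v=[-0.5512 0.1289 -0.2189 0.5833]
Max displacement = 1.7331

Answer: 1.7331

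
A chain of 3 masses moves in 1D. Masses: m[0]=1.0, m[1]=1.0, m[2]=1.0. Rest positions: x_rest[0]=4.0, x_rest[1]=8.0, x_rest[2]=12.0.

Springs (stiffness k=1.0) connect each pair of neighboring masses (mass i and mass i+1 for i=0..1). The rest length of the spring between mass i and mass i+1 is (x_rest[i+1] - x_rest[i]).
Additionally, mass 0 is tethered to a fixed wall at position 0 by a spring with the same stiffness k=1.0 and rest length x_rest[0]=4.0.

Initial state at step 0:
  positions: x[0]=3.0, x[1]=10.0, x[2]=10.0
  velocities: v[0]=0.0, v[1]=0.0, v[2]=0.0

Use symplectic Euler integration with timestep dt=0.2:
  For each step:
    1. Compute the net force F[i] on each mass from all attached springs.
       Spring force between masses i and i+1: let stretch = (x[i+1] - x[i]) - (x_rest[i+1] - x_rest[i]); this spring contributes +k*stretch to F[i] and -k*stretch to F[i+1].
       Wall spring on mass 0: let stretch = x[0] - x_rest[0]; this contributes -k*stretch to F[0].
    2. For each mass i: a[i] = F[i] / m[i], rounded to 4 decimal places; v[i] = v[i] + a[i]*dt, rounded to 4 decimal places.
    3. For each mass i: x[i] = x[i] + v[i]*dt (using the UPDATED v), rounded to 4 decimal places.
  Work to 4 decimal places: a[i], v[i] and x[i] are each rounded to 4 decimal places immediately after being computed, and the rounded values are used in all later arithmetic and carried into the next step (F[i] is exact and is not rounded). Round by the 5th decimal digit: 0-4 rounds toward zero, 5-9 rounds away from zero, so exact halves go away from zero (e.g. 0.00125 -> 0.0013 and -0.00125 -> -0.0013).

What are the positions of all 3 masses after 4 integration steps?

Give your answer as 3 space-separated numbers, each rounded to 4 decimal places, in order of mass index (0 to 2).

Step 0: x=[3.0000 10.0000 10.0000] v=[0.0000 0.0000 0.0000]
Step 1: x=[3.1600 9.7200 10.1600] v=[0.8000 -1.4000 0.8000]
Step 2: x=[3.4560 9.1952 10.4624] v=[1.4800 -2.6240 1.5120]
Step 3: x=[3.8433 8.4915 10.8741] v=[1.9366 -3.5184 2.0586]
Step 4: x=[4.2628 7.6972 11.3505] v=[2.0976 -3.9715 2.3821]

Answer: 4.2628 7.6972 11.3505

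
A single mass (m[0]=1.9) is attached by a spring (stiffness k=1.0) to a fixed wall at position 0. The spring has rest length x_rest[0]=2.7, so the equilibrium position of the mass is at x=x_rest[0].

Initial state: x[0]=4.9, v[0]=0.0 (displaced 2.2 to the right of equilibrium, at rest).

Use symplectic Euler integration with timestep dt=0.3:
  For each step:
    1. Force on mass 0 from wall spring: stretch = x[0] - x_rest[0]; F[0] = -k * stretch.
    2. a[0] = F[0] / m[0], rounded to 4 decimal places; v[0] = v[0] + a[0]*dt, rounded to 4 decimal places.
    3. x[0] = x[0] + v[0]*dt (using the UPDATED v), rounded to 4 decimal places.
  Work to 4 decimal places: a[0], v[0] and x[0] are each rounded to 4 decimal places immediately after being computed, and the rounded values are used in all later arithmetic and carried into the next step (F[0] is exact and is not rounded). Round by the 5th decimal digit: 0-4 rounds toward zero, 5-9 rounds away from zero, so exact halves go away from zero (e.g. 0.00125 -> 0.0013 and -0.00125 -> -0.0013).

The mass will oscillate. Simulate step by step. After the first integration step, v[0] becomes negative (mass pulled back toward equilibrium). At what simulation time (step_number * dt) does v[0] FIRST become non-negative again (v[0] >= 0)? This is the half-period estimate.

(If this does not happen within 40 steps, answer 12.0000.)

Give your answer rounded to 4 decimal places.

Answer: 4.5000

Derivation:
Step 0: x=[4.9000] v=[0.0000]
Step 1: x=[4.7958] v=[-0.3474]
Step 2: x=[4.5923] v=[-0.6783]
Step 3: x=[4.2992] v=[-0.9771]
Step 4: x=[3.9303] v=[-1.2296]
Step 5: x=[3.5031] v=[-1.4239]
Step 6: x=[3.0379] v=[-1.5507]
Step 7: x=[2.5567] v=[-1.6040]
Step 8: x=[2.0823] v=[-1.5814]
Step 9: x=[1.6371] v=[-1.4839]
Step 10: x=[1.2423] v=[-1.3161]
Step 11: x=[0.9165] v=[-1.0859]
Step 12: x=[0.6752] v=[-0.8043]
Step 13: x=[0.5298] v=[-0.4846]
Step 14: x=[0.4872] v=[-0.1419]
Step 15: x=[0.5495] v=[0.2075]
First v>=0 after going negative at step 15, time=4.5000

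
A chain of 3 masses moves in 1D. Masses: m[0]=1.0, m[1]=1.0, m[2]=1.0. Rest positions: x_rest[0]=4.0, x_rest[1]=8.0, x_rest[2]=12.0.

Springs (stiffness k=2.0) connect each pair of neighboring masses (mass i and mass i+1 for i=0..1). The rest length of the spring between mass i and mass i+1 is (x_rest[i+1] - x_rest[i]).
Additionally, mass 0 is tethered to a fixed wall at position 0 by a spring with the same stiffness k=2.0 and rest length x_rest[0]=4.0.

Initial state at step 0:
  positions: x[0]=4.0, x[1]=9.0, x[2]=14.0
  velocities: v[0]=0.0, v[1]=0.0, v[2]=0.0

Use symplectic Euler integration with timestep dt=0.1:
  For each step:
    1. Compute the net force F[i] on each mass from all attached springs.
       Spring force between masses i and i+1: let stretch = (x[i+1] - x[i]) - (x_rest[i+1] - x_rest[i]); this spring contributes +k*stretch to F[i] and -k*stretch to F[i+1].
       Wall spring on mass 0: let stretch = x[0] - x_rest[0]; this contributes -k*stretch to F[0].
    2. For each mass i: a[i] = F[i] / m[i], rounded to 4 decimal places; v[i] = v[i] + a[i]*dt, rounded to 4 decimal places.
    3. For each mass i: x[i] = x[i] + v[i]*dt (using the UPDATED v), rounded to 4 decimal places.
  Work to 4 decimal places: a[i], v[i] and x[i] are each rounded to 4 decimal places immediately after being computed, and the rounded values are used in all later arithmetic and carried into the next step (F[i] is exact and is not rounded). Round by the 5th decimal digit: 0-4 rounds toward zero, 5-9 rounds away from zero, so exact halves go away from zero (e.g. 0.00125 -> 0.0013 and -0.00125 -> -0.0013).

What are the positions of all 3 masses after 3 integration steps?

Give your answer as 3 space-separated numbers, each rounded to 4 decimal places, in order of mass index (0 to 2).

Answer: 4.1160 9.0000 13.8820

Derivation:
Step 0: x=[4.0000 9.0000 14.0000] v=[0.0000 0.0000 0.0000]
Step 1: x=[4.0200 9.0000 13.9800] v=[0.2000 0.0000 -0.2000]
Step 2: x=[4.0592 9.0000 13.9404] v=[0.3920 0.0000 -0.3960]
Step 3: x=[4.1160 9.0000 13.8820] v=[0.5683 -0.0001 -0.5841]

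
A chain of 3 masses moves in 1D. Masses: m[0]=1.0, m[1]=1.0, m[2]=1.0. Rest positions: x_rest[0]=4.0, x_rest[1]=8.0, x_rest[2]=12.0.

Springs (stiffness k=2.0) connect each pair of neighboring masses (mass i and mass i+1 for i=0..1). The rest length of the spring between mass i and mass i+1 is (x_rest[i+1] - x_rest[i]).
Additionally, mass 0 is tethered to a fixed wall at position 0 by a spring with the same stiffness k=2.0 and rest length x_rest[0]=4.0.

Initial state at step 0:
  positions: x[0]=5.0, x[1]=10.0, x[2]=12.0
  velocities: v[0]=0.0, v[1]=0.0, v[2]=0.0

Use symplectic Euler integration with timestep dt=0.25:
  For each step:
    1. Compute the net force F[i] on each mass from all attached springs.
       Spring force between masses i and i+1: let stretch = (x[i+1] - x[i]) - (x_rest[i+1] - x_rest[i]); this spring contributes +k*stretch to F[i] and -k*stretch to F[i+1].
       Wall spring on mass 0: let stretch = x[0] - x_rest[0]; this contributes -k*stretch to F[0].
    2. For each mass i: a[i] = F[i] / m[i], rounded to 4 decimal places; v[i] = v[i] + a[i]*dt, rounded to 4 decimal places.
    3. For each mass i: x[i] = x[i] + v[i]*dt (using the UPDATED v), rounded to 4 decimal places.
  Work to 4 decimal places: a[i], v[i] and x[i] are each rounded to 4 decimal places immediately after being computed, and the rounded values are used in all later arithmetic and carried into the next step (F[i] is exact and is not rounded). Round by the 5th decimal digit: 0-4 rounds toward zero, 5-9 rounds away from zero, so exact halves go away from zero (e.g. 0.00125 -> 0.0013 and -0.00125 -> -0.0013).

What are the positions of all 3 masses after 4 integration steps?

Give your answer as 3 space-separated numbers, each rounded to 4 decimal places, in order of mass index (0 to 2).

Answer: 4.4756 7.8152 13.4969

Derivation:
Step 0: x=[5.0000 10.0000 12.0000] v=[0.0000 0.0000 0.0000]
Step 1: x=[5.0000 9.6250 12.2500] v=[0.0000 -1.5000 1.0000]
Step 2: x=[4.9531 9.0000 12.6719] v=[-0.1875 -2.5000 1.6875]
Step 3: x=[4.7930 8.3281 13.1348] v=[-0.6406 -2.6875 1.8516]
Step 4: x=[4.4756 7.8152 13.4969] v=[-1.2696 -2.0517 1.4483]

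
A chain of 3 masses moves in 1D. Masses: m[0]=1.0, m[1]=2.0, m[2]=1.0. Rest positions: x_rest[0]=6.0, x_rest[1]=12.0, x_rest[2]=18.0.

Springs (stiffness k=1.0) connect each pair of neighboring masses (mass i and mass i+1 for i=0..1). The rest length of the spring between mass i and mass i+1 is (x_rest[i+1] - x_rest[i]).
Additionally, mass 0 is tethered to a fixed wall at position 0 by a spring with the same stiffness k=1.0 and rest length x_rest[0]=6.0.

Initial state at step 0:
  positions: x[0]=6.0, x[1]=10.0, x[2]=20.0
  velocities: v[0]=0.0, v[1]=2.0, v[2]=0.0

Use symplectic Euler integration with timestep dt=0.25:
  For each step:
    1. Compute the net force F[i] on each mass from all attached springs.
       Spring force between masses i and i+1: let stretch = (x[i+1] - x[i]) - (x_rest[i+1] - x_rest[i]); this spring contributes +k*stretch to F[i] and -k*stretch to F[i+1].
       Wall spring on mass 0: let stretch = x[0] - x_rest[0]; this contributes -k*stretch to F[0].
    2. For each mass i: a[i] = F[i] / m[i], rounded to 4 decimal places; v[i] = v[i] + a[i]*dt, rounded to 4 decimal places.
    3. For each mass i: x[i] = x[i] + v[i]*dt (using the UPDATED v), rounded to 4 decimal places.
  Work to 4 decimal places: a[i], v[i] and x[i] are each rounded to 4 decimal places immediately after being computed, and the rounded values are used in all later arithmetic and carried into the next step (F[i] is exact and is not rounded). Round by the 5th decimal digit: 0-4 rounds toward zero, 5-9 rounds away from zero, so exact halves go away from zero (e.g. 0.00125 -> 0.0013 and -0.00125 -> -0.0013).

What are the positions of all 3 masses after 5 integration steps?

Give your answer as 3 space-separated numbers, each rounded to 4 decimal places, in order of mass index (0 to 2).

Answer: 5.4621 14.0298 17.6686

Derivation:
Step 0: x=[6.0000 10.0000 20.0000] v=[0.0000 2.0000 0.0000]
Step 1: x=[5.8750 10.6875 19.7500] v=[-0.5000 2.7500 -1.0000]
Step 2: x=[5.6836 11.5078 19.3086] v=[-0.7656 3.2813 -1.7656]
Step 3: x=[5.5010 12.3899 18.7547] v=[-0.7305 3.5284 -2.2158]
Step 4: x=[5.4051 13.2556 18.1780] v=[-0.3835 3.4629 -2.3070]
Step 5: x=[5.4621 14.0298 17.6686] v=[0.2279 3.0969 -2.0376]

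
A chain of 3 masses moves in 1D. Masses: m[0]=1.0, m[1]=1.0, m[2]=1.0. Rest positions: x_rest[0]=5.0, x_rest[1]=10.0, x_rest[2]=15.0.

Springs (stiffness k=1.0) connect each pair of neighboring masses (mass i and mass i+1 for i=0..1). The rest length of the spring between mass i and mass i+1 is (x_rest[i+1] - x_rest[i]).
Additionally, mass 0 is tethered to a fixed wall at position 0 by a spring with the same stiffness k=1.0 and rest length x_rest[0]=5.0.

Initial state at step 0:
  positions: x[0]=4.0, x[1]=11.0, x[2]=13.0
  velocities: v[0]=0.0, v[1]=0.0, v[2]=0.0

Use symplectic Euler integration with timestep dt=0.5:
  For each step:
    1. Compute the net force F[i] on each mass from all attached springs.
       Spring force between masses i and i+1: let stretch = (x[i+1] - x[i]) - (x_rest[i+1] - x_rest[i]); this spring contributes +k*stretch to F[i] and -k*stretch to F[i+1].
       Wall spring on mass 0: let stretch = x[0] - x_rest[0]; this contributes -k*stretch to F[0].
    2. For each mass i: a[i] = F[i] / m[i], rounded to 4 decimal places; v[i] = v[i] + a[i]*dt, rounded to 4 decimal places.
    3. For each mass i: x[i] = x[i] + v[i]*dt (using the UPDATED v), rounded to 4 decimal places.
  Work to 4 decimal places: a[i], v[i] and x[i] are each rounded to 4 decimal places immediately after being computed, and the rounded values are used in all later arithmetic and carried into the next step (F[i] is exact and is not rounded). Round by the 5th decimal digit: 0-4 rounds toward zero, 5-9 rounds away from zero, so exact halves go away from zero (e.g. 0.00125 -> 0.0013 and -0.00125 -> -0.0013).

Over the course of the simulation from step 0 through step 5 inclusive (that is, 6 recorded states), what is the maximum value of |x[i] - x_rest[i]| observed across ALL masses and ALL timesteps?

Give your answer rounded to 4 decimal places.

Step 0: x=[4.0000 11.0000 13.0000] v=[0.0000 0.0000 0.0000]
Step 1: x=[4.7500 9.7500 13.7500] v=[1.5000 -2.5000 1.5000]
Step 2: x=[5.5625 8.2500 14.7500] v=[1.6250 -3.0000 2.0000]
Step 3: x=[5.6563 7.7031 15.3750] v=[0.1875 -1.0938 1.2500]
Step 4: x=[4.8477 8.5625 15.3320] v=[-1.6173 1.7188 -0.0860]
Step 5: x=[3.7558 10.1856 14.8466] v=[-2.1838 3.2462 -0.9708]
Max displacement = 2.2969

Answer: 2.2969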